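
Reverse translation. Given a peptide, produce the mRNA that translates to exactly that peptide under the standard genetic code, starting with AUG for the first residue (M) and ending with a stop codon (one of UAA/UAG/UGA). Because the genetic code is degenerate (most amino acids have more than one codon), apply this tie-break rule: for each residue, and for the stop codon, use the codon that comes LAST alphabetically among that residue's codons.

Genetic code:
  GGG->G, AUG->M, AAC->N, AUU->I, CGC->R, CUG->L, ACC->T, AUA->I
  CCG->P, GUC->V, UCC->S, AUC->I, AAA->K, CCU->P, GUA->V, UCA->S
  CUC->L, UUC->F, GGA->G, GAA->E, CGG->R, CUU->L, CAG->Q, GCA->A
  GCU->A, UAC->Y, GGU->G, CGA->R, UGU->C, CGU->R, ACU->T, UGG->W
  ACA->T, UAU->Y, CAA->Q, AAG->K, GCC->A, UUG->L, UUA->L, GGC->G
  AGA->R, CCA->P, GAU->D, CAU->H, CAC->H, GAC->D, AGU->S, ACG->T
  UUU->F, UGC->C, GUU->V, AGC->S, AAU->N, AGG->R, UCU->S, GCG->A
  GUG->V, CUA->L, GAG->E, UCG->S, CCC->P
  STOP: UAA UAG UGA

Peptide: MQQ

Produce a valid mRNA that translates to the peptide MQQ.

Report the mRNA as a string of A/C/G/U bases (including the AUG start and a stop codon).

residue 1: M -> AUG (start codon)
residue 2: Q codons sorted = CAA,CAG -> pick last = CAG
residue 3: Q codons sorted = CAA,CAG -> pick last = CAG
terminator: stop codons sorted = UAA,UAG,UGA -> pick last = UGA

Answer: mRNA: AUGCAGCAGUGA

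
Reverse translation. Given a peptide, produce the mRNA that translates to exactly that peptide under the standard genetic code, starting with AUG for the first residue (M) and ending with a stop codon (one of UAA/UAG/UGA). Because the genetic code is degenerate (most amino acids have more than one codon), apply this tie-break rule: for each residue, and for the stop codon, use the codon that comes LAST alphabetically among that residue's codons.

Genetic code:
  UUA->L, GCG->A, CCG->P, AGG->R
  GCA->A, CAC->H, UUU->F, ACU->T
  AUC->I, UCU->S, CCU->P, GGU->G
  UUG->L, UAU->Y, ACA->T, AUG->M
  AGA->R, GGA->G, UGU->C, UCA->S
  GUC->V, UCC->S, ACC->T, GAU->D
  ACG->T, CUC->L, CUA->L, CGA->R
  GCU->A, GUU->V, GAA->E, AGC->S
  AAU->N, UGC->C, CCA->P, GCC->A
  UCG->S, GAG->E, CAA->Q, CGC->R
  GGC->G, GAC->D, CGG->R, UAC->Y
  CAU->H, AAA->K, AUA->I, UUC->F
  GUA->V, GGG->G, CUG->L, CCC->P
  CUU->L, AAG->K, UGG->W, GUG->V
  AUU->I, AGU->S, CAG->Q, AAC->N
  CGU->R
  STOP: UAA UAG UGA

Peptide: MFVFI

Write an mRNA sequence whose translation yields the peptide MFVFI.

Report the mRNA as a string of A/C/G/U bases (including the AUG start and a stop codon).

residue 1: M -> AUG (start codon)
residue 2: F codons sorted = UUC,UUU -> pick last = UUU
residue 3: V codons sorted = GUA,GUC,GUG,GUU -> pick last = GUU
residue 4: F codons sorted = UUC,UUU -> pick last = UUU
residue 5: I codons sorted = AUA,AUC,AUU -> pick last = AUU
terminator: stop codons sorted = UAA,UAG,UGA -> pick last = UGA

Answer: mRNA: AUGUUUGUUUUUAUUUGA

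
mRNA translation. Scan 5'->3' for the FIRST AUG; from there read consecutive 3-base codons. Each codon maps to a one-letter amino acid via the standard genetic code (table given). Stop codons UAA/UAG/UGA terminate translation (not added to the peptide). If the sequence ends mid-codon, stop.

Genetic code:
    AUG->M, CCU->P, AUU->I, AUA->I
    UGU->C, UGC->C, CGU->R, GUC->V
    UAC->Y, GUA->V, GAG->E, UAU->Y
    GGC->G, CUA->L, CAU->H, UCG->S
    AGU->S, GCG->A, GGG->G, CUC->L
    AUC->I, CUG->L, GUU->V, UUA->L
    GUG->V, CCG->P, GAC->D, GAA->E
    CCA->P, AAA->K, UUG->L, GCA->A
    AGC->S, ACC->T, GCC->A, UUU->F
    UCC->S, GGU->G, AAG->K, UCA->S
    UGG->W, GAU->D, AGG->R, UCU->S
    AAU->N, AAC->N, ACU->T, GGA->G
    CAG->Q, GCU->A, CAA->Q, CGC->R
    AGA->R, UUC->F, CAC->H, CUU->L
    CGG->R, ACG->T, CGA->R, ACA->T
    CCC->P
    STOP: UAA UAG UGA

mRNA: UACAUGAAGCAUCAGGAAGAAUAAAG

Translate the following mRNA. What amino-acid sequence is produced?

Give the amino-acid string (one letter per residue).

Answer: MKHQEE

Derivation:
start AUG at pos 3
pos 3: AUG -> M; peptide=M
pos 6: AAG -> K; peptide=MK
pos 9: CAU -> H; peptide=MKH
pos 12: CAG -> Q; peptide=MKHQ
pos 15: GAA -> E; peptide=MKHQE
pos 18: GAA -> E; peptide=MKHQEE
pos 21: UAA -> STOP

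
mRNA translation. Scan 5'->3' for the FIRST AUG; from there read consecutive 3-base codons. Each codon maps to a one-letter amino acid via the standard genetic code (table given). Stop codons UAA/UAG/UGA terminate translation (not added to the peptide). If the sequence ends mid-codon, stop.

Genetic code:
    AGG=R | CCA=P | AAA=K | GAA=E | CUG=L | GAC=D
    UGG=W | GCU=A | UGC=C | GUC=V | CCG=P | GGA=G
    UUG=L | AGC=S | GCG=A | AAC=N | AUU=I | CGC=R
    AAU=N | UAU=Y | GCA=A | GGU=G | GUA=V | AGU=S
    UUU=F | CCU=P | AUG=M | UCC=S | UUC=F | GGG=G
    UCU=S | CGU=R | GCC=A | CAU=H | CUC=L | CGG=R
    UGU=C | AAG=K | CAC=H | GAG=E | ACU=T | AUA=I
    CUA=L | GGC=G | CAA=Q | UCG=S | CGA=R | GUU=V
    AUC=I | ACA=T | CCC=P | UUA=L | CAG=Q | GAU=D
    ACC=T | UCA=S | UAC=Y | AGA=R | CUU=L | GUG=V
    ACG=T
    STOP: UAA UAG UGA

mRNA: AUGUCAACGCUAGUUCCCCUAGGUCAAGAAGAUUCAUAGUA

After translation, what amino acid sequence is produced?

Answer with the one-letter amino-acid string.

start AUG at pos 0
pos 0: AUG -> M; peptide=M
pos 3: UCA -> S; peptide=MS
pos 6: ACG -> T; peptide=MST
pos 9: CUA -> L; peptide=MSTL
pos 12: GUU -> V; peptide=MSTLV
pos 15: CCC -> P; peptide=MSTLVP
pos 18: CUA -> L; peptide=MSTLVPL
pos 21: GGU -> G; peptide=MSTLVPLG
pos 24: CAA -> Q; peptide=MSTLVPLGQ
pos 27: GAA -> E; peptide=MSTLVPLGQE
pos 30: GAU -> D; peptide=MSTLVPLGQED
pos 33: UCA -> S; peptide=MSTLVPLGQEDS
pos 36: UAG -> STOP

Answer: MSTLVPLGQEDS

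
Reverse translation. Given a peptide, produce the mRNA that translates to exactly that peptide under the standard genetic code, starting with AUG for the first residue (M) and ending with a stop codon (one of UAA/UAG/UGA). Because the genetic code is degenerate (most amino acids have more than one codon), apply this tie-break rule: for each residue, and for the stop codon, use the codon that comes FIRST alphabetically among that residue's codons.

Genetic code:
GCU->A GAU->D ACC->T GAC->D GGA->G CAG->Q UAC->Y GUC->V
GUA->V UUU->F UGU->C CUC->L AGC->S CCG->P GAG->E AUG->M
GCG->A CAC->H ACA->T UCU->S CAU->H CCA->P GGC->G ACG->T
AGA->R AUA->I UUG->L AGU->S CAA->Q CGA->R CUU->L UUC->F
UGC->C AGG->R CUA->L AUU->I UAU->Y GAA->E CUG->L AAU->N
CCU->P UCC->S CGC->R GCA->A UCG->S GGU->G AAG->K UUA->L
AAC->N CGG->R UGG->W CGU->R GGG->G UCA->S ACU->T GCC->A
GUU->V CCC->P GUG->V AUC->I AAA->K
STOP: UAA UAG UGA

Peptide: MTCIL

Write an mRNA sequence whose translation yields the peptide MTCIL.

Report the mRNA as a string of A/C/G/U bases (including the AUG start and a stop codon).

Answer: mRNA: AUGACAUGCAUACUAUAA

Derivation:
residue 1: M -> AUG (start codon)
residue 2: T codons sorted = ACA,ACC,ACG,ACU -> pick first = ACA
residue 3: C codons sorted = UGC,UGU -> pick first = UGC
residue 4: I codons sorted = AUA,AUC,AUU -> pick first = AUA
residue 5: L codons sorted = CUA,CUC,CUG,CUU,UUA,UUG -> pick first = CUA
terminator: stop codons sorted = UAA,UAG,UGA -> pick first = UAA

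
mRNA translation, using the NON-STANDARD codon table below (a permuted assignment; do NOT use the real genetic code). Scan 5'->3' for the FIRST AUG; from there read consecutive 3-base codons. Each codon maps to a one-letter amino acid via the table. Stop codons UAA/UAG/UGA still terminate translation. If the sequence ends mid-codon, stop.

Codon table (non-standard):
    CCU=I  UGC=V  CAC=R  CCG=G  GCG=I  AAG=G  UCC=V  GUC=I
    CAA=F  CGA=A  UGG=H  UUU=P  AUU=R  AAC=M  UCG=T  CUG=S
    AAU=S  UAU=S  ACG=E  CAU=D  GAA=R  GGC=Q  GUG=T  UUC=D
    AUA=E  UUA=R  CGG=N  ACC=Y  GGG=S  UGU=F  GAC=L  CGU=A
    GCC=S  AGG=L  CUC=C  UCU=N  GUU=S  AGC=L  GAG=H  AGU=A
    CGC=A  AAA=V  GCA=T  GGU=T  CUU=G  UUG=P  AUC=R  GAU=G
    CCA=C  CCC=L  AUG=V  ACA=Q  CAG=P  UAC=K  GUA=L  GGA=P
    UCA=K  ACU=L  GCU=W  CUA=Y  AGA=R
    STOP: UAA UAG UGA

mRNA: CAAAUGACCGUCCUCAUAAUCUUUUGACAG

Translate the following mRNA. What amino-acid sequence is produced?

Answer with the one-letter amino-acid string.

start AUG at pos 3
pos 3: AUG -> V; peptide=V
pos 6: ACC -> Y; peptide=VY
pos 9: GUC -> I; peptide=VYI
pos 12: CUC -> C; peptide=VYIC
pos 15: AUA -> E; peptide=VYICE
pos 18: AUC -> R; peptide=VYICER
pos 21: UUU -> P; peptide=VYICERP
pos 24: UGA -> STOP

Answer: VYICERP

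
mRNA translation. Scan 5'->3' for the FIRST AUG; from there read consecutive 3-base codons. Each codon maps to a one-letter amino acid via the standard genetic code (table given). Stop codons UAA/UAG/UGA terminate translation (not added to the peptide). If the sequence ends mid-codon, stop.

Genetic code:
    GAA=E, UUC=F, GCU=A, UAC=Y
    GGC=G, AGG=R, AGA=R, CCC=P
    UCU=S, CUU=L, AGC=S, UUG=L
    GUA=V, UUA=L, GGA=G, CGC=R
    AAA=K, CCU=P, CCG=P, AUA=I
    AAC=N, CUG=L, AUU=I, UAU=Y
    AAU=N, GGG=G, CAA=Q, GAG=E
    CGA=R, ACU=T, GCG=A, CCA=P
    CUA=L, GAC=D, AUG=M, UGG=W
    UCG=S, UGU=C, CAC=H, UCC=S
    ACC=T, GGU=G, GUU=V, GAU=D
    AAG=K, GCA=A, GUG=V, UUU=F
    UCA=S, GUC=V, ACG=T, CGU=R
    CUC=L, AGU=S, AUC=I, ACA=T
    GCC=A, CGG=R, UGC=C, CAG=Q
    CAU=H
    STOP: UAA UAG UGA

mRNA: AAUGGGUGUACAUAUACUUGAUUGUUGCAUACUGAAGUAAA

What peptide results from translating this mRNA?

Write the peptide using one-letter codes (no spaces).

Answer: MGVHILDCCILK

Derivation:
start AUG at pos 1
pos 1: AUG -> M; peptide=M
pos 4: GGU -> G; peptide=MG
pos 7: GUA -> V; peptide=MGV
pos 10: CAU -> H; peptide=MGVH
pos 13: AUA -> I; peptide=MGVHI
pos 16: CUU -> L; peptide=MGVHIL
pos 19: GAU -> D; peptide=MGVHILD
pos 22: UGU -> C; peptide=MGVHILDC
pos 25: UGC -> C; peptide=MGVHILDCC
pos 28: AUA -> I; peptide=MGVHILDCCI
pos 31: CUG -> L; peptide=MGVHILDCCIL
pos 34: AAG -> K; peptide=MGVHILDCCILK
pos 37: UAA -> STOP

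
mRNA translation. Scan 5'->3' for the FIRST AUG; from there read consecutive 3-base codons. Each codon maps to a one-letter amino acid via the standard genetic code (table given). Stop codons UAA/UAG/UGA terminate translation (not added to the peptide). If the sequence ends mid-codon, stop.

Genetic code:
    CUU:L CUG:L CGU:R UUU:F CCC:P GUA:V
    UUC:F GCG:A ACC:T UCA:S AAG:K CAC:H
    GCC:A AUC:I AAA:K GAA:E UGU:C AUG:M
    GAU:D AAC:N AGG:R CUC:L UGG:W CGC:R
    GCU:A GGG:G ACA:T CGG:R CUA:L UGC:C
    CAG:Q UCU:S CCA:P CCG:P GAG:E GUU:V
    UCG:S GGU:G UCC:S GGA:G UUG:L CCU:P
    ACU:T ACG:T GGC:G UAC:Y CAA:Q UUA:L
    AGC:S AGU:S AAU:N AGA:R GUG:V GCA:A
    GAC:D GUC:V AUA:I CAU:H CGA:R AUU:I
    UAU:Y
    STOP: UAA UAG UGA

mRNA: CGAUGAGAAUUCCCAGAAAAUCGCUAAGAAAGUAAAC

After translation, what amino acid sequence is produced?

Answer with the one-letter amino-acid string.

start AUG at pos 2
pos 2: AUG -> M; peptide=M
pos 5: AGA -> R; peptide=MR
pos 8: AUU -> I; peptide=MRI
pos 11: CCC -> P; peptide=MRIP
pos 14: AGA -> R; peptide=MRIPR
pos 17: AAA -> K; peptide=MRIPRK
pos 20: UCG -> S; peptide=MRIPRKS
pos 23: CUA -> L; peptide=MRIPRKSL
pos 26: AGA -> R; peptide=MRIPRKSLR
pos 29: AAG -> K; peptide=MRIPRKSLRK
pos 32: UAA -> STOP

Answer: MRIPRKSLRK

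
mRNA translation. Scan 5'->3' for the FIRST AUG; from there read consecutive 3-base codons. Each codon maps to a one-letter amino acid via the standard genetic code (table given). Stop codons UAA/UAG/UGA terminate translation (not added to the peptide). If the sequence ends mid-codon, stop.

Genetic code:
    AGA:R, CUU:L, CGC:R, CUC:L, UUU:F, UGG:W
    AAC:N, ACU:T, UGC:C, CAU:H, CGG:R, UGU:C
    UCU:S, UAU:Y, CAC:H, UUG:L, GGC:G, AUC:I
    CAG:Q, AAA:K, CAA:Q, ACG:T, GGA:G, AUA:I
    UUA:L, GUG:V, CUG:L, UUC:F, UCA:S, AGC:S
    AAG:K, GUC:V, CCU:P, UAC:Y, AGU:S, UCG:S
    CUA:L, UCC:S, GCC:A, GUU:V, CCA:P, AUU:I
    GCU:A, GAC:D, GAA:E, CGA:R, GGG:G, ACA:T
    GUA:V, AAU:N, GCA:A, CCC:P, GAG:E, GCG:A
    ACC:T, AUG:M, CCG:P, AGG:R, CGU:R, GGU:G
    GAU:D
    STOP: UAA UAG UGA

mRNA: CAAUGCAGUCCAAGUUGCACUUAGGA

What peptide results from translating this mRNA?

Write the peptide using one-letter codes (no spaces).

Answer: MQSKLHLG

Derivation:
start AUG at pos 2
pos 2: AUG -> M; peptide=M
pos 5: CAG -> Q; peptide=MQ
pos 8: UCC -> S; peptide=MQS
pos 11: AAG -> K; peptide=MQSK
pos 14: UUG -> L; peptide=MQSKL
pos 17: CAC -> H; peptide=MQSKLH
pos 20: UUA -> L; peptide=MQSKLHL
pos 23: GGA -> G; peptide=MQSKLHLG
pos 26: only 0 nt remain (<3), stop (end of mRNA)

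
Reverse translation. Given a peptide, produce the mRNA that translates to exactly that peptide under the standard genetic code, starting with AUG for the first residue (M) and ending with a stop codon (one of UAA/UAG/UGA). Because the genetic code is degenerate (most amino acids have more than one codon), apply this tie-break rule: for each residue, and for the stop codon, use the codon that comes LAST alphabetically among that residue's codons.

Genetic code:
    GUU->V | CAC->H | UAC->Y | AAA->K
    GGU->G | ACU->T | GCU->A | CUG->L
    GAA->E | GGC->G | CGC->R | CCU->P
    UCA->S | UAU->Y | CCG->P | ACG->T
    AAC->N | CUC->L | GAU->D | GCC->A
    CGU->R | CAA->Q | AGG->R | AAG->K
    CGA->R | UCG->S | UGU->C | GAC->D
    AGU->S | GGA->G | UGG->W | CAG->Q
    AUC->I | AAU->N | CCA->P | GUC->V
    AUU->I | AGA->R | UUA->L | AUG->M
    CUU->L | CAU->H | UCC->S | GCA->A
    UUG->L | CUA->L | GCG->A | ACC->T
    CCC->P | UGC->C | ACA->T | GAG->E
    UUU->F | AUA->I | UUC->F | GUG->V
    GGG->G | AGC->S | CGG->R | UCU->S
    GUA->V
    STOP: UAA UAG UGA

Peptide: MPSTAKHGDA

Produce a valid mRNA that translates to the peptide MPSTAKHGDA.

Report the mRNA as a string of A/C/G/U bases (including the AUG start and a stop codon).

residue 1: M -> AUG (start codon)
residue 2: P codons sorted = CCA,CCC,CCG,CCU -> pick last = CCU
residue 3: S codons sorted = AGC,AGU,UCA,UCC,UCG,UCU -> pick last = UCU
residue 4: T codons sorted = ACA,ACC,ACG,ACU -> pick last = ACU
residue 5: A codons sorted = GCA,GCC,GCG,GCU -> pick last = GCU
residue 6: K codons sorted = AAA,AAG -> pick last = AAG
residue 7: H codons sorted = CAC,CAU -> pick last = CAU
residue 8: G codons sorted = GGA,GGC,GGG,GGU -> pick last = GGU
residue 9: D codons sorted = GAC,GAU -> pick last = GAU
residue 10: A codons sorted = GCA,GCC,GCG,GCU -> pick last = GCU
terminator: stop codons sorted = UAA,UAG,UGA -> pick last = UGA

Answer: mRNA: AUGCCUUCUACUGCUAAGCAUGGUGAUGCUUGA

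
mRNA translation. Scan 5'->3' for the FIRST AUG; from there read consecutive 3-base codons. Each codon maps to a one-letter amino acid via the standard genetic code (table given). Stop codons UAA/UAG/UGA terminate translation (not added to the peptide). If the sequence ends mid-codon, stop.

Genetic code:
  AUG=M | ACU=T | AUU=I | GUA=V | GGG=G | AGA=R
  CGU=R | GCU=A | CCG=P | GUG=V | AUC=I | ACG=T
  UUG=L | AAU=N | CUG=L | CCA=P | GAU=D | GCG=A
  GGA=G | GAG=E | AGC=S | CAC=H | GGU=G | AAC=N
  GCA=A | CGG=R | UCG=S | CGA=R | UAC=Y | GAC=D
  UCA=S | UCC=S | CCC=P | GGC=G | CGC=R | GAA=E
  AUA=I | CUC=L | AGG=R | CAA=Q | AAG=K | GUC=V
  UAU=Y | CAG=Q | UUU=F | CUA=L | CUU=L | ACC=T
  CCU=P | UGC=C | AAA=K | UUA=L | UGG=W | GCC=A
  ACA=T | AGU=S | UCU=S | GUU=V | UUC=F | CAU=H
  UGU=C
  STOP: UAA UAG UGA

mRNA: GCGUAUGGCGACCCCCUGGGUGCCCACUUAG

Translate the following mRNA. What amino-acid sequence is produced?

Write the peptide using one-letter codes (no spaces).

Answer: MATPWVPT

Derivation:
start AUG at pos 4
pos 4: AUG -> M; peptide=M
pos 7: GCG -> A; peptide=MA
pos 10: ACC -> T; peptide=MAT
pos 13: CCC -> P; peptide=MATP
pos 16: UGG -> W; peptide=MATPW
pos 19: GUG -> V; peptide=MATPWV
pos 22: CCC -> P; peptide=MATPWVP
pos 25: ACU -> T; peptide=MATPWVPT
pos 28: UAG -> STOP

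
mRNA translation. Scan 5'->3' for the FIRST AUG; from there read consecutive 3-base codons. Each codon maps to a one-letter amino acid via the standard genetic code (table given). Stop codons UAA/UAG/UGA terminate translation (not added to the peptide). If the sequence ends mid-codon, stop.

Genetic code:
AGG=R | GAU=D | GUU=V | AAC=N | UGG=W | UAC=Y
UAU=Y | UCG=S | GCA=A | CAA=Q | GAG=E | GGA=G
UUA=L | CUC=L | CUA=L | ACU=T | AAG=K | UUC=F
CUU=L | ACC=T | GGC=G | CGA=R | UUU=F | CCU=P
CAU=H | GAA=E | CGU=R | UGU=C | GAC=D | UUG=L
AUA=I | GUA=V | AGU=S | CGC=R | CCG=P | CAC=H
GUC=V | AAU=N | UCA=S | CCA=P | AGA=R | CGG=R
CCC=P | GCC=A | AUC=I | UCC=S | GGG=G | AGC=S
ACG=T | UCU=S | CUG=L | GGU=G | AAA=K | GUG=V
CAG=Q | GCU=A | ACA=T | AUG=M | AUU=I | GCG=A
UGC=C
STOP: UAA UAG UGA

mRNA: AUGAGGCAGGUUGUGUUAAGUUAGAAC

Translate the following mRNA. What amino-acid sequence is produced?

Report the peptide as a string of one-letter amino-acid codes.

start AUG at pos 0
pos 0: AUG -> M; peptide=M
pos 3: AGG -> R; peptide=MR
pos 6: CAG -> Q; peptide=MRQ
pos 9: GUU -> V; peptide=MRQV
pos 12: GUG -> V; peptide=MRQVV
pos 15: UUA -> L; peptide=MRQVVL
pos 18: AGU -> S; peptide=MRQVVLS
pos 21: UAG -> STOP

Answer: MRQVVLS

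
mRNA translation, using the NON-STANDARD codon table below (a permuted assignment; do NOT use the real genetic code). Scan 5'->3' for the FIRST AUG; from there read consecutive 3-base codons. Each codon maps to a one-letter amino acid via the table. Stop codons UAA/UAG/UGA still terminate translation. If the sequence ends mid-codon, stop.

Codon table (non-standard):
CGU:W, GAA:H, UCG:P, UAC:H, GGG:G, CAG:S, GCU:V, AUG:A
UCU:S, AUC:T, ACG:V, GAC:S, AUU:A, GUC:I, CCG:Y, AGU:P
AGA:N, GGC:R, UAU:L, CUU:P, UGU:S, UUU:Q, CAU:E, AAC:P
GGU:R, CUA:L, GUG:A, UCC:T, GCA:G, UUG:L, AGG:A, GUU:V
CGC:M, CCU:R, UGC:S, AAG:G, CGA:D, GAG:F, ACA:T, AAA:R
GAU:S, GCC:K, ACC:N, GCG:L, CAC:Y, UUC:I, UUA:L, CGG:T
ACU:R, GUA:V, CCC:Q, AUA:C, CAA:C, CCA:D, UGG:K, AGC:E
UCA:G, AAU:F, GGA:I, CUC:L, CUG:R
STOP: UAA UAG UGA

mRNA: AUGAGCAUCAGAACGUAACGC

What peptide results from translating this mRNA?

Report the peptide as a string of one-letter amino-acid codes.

start AUG at pos 0
pos 0: AUG -> A; peptide=A
pos 3: AGC -> E; peptide=AE
pos 6: AUC -> T; peptide=AET
pos 9: AGA -> N; peptide=AETN
pos 12: ACG -> V; peptide=AETNV
pos 15: UAA -> STOP

Answer: AETNV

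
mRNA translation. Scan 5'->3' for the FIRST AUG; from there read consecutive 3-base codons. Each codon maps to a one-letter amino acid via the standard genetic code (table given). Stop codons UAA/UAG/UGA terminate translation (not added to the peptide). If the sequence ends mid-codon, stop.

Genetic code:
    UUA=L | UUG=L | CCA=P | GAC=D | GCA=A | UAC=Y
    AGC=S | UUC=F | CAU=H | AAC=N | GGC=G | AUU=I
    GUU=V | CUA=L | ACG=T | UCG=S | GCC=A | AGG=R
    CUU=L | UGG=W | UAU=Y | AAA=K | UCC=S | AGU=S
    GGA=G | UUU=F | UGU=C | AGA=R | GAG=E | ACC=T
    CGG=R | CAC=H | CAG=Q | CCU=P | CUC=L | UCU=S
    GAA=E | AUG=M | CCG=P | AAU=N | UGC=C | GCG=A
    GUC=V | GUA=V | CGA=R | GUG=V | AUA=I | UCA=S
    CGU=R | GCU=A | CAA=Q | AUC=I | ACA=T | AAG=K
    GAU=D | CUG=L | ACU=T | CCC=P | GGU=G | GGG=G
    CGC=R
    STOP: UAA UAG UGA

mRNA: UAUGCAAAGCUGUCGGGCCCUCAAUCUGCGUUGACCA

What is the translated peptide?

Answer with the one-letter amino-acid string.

start AUG at pos 1
pos 1: AUG -> M; peptide=M
pos 4: CAA -> Q; peptide=MQ
pos 7: AGC -> S; peptide=MQS
pos 10: UGU -> C; peptide=MQSC
pos 13: CGG -> R; peptide=MQSCR
pos 16: GCC -> A; peptide=MQSCRA
pos 19: CUC -> L; peptide=MQSCRAL
pos 22: AAU -> N; peptide=MQSCRALN
pos 25: CUG -> L; peptide=MQSCRALNL
pos 28: CGU -> R; peptide=MQSCRALNLR
pos 31: UGA -> STOP

Answer: MQSCRALNLR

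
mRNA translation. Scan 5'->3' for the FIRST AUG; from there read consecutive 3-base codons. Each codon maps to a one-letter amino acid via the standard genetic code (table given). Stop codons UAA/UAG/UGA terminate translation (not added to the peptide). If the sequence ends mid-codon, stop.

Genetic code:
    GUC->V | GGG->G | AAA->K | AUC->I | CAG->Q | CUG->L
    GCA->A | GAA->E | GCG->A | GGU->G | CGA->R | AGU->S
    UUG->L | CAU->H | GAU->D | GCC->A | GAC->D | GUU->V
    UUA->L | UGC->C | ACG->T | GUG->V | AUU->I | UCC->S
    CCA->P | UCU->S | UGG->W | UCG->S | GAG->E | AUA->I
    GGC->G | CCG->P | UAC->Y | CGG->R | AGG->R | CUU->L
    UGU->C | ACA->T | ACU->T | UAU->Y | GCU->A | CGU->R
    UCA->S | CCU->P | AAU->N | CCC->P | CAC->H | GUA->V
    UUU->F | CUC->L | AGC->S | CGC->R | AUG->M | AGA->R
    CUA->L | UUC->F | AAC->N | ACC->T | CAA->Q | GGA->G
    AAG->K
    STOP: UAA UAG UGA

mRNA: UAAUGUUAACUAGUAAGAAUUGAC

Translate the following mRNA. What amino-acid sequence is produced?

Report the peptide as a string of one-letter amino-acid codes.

start AUG at pos 2
pos 2: AUG -> M; peptide=M
pos 5: UUA -> L; peptide=ML
pos 8: ACU -> T; peptide=MLT
pos 11: AGU -> S; peptide=MLTS
pos 14: AAG -> K; peptide=MLTSK
pos 17: AAU -> N; peptide=MLTSKN
pos 20: UGA -> STOP

Answer: MLTSKN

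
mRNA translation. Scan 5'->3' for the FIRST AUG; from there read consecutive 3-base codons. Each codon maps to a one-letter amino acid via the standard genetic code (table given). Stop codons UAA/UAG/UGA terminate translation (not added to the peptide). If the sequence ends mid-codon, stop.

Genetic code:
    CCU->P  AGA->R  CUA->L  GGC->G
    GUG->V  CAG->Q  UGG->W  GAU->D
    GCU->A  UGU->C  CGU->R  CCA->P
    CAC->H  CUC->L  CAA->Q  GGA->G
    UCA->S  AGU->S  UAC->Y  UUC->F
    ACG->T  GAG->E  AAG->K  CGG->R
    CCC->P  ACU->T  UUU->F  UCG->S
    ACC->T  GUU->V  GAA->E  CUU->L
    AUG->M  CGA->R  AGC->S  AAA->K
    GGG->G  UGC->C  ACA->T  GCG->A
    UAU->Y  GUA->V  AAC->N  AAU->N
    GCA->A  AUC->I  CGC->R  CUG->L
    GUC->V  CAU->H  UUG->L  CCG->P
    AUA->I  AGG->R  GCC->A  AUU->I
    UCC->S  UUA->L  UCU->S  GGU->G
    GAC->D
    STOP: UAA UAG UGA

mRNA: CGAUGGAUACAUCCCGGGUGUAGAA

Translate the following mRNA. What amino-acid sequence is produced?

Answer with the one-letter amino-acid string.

Answer: MDTSRV

Derivation:
start AUG at pos 2
pos 2: AUG -> M; peptide=M
pos 5: GAU -> D; peptide=MD
pos 8: ACA -> T; peptide=MDT
pos 11: UCC -> S; peptide=MDTS
pos 14: CGG -> R; peptide=MDTSR
pos 17: GUG -> V; peptide=MDTSRV
pos 20: UAG -> STOP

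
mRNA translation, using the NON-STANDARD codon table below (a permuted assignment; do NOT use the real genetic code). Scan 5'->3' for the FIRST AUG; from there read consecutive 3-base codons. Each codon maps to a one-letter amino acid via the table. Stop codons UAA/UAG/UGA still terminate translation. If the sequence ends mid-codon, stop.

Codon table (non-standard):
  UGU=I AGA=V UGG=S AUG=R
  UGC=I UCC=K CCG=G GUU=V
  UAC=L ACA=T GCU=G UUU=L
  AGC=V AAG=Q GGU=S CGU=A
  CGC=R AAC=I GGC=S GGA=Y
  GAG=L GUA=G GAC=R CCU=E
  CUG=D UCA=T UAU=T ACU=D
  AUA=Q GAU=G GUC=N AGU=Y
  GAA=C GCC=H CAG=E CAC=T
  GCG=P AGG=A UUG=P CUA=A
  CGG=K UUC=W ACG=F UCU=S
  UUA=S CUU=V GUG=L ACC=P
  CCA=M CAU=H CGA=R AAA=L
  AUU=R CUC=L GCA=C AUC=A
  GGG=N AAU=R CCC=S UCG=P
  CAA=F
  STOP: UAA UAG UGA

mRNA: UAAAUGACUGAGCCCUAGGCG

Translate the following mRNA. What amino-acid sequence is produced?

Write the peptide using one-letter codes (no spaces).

Answer: RDLS

Derivation:
start AUG at pos 3
pos 3: AUG -> R; peptide=R
pos 6: ACU -> D; peptide=RD
pos 9: GAG -> L; peptide=RDL
pos 12: CCC -> S; peptide=RDLS
pos 15: UAG -> STOP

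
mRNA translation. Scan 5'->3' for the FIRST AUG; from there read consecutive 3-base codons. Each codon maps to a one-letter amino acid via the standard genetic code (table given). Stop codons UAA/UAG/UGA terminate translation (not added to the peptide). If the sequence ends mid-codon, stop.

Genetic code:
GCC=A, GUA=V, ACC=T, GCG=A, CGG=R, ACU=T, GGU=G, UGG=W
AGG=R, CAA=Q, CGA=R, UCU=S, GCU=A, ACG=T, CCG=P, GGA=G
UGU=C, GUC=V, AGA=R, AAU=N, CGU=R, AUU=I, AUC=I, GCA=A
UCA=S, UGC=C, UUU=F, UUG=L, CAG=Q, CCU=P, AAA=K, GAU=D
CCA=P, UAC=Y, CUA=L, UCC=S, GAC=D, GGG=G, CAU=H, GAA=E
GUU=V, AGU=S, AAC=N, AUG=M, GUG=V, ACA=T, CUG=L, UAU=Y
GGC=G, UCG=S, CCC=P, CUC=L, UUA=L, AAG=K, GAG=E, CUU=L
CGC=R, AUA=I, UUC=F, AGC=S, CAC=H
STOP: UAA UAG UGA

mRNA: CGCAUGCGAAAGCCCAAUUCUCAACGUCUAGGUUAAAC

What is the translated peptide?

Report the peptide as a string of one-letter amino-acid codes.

start AUG at pos 3
pos 3: AUG -> M; peptide=M
pos 6: CGA -> R; peptide=MR
pos 9: AAG -> K; peptide=MRK
pos 12: CCC -> P; peptide=MRKP
pos 15: AAU -> N; peptide=MRKPN
pos 18: UCU -> S; peptide=MRKPNS
pos 21: CAA -> Q; peptide=MRKPNSQ
pos 24: CGU -> R; peptide=MRKPNSQR
pos 27: CUA -> L; peptide=MRKPNSQRL
pos 30: GGU -> G; peptide=MRKPNSQRLG
pos 33: UAA -> STOP

Answer: MRKPNSQRLG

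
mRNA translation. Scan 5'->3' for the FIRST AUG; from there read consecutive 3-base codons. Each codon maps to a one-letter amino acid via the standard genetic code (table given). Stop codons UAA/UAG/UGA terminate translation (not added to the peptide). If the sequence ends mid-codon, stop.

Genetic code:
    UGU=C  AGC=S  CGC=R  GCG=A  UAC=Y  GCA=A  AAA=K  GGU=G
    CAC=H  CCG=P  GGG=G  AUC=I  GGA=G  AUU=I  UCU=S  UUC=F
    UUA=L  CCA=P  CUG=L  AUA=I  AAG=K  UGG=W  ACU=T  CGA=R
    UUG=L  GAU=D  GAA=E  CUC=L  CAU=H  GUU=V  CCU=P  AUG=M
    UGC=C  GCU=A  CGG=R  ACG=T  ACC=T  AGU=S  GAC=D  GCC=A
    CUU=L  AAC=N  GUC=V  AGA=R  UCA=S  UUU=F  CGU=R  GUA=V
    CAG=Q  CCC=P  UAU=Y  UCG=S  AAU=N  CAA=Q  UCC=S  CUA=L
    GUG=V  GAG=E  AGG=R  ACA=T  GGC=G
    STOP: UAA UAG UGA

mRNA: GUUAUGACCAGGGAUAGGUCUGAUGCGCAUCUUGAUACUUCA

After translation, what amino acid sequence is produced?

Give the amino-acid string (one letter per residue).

start AUG at pos 3
pos 3: AUG -> M; peptide=M
pos 6: ACC -> T; peptide=MT
pos 9: AGG -> R; peptide=MTR
pos 12: GAU -> D; peptide=MTRD
pos 15: AGG -> R; peptide=MTRDR
pos 18: UCU -> S; peptide=MTRDRS
pos 21: GAU -> D; peptide=MTRDRSD
pos 24: GCG -> A; peptide=MTRDRSDA
pos 27: CAU -> H; peptide=MTRDRSDAH
pos 30: CUU -> L; peptide=MTRDRSDAHL
pos 33: GAU -> D; peptide=MTRDRSDAHLD
pos 36: ACU -> T; peptide=MTRDRSDAHLDT
pos 39: UCA -> S; peptide=MTRDRSDAHLDTS
pos 42: only 0 nt remain (<3), stop (end of mRNA)

Answer: MTRDRSDAHLDTS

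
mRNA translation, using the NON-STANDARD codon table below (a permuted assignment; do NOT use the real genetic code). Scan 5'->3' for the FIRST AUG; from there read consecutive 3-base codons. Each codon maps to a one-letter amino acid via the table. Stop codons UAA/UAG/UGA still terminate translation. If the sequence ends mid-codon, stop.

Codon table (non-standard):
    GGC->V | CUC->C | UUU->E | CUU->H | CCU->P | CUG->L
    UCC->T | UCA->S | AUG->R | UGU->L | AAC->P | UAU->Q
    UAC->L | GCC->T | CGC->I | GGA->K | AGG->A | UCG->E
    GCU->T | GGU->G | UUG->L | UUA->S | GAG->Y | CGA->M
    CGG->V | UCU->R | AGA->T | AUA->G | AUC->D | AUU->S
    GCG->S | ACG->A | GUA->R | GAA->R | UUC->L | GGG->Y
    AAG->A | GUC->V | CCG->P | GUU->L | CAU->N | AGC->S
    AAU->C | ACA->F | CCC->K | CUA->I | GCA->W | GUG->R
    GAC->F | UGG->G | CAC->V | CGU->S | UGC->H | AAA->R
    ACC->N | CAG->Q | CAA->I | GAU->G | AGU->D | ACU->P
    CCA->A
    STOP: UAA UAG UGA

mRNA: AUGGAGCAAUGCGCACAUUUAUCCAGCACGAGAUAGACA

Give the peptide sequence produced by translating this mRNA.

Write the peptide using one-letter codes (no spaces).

start AUG at pos 0
pos 0: AUG -> R; peptide=R
pos 3: GAG -> Y; peptide=RY
pos 6: CAA -> I; peptide=RYI
pos 9: UGC -> H; peptide=RYIH
pos 12: GCA -> W; peptide=RYIHW
pos 15: CAU -> N; peptide=RYIHWN
pos 18: UUA -> S; peptide=RYIHWNS
pos 21: UCC -> T; peptide=RYIHWNST
pos 24: AGC -> S; peptide=RYIHWNSTS
pos 27: ACG -> A; peptide=RYIHWNSTSA
pos 30: AGA -> T; peptide=RYIHWNSTSAT
pos 33: UAG -> STOP

Answer: RYIHWNSTSAT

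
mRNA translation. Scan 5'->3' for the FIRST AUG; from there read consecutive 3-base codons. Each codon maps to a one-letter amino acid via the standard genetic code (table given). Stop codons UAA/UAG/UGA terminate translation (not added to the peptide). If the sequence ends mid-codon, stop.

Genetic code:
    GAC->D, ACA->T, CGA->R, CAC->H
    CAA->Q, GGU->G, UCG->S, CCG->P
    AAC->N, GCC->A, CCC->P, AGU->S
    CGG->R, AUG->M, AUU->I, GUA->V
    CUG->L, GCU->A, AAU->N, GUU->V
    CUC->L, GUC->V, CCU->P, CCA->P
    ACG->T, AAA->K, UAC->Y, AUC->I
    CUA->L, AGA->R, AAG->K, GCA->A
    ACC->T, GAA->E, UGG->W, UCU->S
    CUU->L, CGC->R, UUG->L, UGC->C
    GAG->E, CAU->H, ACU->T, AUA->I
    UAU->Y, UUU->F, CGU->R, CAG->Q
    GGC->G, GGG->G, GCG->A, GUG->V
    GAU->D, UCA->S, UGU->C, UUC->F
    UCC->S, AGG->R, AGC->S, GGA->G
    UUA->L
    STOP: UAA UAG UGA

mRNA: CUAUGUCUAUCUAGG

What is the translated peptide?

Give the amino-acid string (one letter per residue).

start AUG at pos 2
pos 2: AUG -> M; peptide=M
pos 5: UCU -> S; peptide=MS
pos 8: AUC -> I; peptide=MSI
pos 11: UAG -> STOP

Answer: MSI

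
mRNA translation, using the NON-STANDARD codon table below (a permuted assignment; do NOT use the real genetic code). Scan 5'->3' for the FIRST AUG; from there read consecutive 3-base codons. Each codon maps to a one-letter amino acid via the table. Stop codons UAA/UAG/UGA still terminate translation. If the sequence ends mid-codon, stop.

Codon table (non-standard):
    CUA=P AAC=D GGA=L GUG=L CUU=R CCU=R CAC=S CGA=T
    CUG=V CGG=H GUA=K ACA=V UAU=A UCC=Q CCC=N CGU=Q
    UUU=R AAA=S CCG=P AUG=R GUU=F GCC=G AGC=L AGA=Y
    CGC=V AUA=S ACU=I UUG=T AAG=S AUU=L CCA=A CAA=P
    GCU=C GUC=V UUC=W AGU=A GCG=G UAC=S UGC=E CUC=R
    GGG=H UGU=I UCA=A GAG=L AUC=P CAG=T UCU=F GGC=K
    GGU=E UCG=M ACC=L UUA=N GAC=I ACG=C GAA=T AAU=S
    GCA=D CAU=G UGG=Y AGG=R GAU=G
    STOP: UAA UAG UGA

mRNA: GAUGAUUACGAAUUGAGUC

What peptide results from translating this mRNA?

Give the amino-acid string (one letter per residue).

start AUG at pos 1
pos 1: AUG -> R; peptide=R
pos 4: AUU -> L; peptide=RL
pos 7: ACG -> C; peptide=RLC
pos 10: AAU -> S; peptide=RLCS
pos 13: UGA -> STOP

Answer: RLCS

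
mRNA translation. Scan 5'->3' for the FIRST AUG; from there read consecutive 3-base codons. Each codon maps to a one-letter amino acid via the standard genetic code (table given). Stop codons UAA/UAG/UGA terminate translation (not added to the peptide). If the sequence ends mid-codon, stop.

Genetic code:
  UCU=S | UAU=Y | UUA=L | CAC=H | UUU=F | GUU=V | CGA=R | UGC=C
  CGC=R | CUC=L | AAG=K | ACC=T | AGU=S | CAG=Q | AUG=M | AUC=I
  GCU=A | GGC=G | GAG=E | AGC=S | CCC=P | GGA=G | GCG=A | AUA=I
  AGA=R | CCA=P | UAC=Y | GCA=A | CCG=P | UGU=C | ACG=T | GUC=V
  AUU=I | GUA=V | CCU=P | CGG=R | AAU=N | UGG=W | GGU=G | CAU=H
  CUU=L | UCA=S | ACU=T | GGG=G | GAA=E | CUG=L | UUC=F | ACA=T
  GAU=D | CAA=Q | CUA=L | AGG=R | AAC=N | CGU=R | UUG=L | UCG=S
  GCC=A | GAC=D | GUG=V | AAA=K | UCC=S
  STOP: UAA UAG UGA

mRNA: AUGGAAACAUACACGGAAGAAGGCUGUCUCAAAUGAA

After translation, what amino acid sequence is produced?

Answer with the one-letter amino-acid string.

start AUG at pos 0
pos 0: AUG -> M; peptide=M
pos 3: GAA -> E; peptide=ME
pos 6: ACA -> T; peptide=MET
pos 9: UAC -> Y; peptide=METY
pos 12: ACG -> T; peptide=METYT
pos 15: GAA -> E; peptide=METYTE
pos 18: GAA -> E; peptide=METYTEE
pos 21: GGC -> G; peptide=METYTEEG
pos 24: UGU -> C; peptide=METYTEEGC
pos 27: CUC -> L; peptide=METYTEEGCL
pos 30: AAA -> K; peptide=METYTEEGCLK
pos 33: UGA -> STOP

Answer: METYTEEGCLK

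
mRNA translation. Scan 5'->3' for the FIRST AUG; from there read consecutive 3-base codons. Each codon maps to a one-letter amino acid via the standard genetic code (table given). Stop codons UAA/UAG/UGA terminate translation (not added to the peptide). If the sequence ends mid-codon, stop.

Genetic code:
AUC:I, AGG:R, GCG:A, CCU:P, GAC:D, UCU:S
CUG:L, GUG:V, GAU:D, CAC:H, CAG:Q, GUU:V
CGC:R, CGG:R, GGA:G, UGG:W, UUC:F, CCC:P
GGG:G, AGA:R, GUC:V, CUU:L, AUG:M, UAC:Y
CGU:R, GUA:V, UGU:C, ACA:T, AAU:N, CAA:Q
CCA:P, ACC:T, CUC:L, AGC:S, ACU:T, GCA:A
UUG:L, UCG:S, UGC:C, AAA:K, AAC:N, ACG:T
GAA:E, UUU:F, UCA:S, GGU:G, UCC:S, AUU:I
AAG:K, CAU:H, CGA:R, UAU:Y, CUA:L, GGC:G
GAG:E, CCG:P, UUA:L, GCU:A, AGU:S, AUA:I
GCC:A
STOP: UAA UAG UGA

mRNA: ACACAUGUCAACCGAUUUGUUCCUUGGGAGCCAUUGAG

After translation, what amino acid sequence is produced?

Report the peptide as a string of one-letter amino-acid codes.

start AUG at pos 4
pos 4: AUG -> M; peptide=M
pos 7: UCA -> S; peptide=MS
pos 10: ACC -> T; peptide=MST
pos 13: GAU -> D; peptide=MSTD
pos 16: UUG -> L; peptide=MSTDL
pos 19: UUC -> F; peptide=MSTDLF
pos 22: CUU -> L; peptide=MSTDLFL
pos 25: GGG -> G; peptide=MSTDLFLG
pos 28: AGC -> S; peptide=MSTDLFLGS
pos 31: CAU -> H; peptide=MSTDLFLGSH
pos 34: UGA -> STOP

Answer: MSTDLFLGSH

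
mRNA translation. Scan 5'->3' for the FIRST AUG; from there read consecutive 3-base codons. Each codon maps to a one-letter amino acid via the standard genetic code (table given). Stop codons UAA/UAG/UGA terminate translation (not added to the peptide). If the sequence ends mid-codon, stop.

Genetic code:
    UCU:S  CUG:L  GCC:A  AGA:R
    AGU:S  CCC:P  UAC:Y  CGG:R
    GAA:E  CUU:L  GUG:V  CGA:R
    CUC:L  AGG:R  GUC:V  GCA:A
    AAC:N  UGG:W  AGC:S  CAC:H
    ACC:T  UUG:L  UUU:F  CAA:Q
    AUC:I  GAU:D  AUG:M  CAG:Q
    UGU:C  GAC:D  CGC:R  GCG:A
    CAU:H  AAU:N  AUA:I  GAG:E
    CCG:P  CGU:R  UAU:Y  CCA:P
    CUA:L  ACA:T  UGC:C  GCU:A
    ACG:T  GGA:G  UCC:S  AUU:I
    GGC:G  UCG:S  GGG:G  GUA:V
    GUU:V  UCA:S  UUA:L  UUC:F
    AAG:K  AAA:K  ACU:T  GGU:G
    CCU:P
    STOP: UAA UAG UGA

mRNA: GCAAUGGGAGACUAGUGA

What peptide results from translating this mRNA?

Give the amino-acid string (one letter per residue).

Answer: MGD

Derivation:
start AUG at pos 3
pos 3: AUG -> M; peptide=M
pos 6: GGA -> G; peptide=MG
pos 9: GAC -> D; peptide=MGD
pos 12: UAG -> STOP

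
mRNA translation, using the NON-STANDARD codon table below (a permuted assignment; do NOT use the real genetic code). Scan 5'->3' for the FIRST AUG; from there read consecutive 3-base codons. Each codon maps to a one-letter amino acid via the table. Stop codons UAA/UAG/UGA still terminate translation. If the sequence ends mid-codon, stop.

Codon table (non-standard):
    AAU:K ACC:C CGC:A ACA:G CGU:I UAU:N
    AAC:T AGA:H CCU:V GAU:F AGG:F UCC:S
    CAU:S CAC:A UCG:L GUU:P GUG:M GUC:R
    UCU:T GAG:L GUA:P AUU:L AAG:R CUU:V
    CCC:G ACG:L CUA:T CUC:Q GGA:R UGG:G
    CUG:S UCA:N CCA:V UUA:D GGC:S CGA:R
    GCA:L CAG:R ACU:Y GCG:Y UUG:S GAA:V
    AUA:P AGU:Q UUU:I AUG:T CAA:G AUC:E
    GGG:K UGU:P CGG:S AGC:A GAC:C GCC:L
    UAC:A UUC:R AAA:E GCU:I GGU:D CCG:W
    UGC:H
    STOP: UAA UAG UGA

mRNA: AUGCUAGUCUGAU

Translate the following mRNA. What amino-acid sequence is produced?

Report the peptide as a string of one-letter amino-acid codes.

start AUG at pos 0
pos 0: AUG -> T; peptide=T
pos 3: CUA -> T; peptide=TT
pos 6: GUC -> R; peptide=TTR
pos 9: UGA -> STOP

Answer: TTR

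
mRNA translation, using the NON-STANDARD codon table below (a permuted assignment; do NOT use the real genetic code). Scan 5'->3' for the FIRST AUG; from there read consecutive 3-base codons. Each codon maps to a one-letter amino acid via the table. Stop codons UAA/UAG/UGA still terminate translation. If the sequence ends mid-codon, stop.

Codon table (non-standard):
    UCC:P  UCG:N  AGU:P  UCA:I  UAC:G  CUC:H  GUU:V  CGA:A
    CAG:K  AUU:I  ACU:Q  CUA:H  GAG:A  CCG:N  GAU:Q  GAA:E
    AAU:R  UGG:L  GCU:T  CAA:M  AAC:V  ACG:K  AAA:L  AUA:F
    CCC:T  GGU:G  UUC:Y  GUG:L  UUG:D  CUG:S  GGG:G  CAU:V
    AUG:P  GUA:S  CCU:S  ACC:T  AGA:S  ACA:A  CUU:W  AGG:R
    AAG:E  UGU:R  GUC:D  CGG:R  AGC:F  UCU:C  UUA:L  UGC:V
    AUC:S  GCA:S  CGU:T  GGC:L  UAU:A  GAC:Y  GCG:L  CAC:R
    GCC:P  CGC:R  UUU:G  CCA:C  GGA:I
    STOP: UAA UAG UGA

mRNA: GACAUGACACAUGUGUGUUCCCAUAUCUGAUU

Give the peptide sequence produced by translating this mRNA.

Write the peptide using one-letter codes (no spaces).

start AUG at pos 3
pos 3: AUG -> P; peptide=P
pos 6: ACA -> A; peptide=PA
pos 9: CAU -> V; peptide=PAV
pos 12: GUG -> L; peptide=PAVL
pos 15: UGU -> R; peptide=PAVLR
pos 18: UCC -> P; peptide=PAVLRP
pos 21: CAU -> V; peptide=PAVLRPV
pos 24: AUC -> S; peptide=PAVLRPVS
pos 27: UGA -> STOP

Answer: PAVLRPVS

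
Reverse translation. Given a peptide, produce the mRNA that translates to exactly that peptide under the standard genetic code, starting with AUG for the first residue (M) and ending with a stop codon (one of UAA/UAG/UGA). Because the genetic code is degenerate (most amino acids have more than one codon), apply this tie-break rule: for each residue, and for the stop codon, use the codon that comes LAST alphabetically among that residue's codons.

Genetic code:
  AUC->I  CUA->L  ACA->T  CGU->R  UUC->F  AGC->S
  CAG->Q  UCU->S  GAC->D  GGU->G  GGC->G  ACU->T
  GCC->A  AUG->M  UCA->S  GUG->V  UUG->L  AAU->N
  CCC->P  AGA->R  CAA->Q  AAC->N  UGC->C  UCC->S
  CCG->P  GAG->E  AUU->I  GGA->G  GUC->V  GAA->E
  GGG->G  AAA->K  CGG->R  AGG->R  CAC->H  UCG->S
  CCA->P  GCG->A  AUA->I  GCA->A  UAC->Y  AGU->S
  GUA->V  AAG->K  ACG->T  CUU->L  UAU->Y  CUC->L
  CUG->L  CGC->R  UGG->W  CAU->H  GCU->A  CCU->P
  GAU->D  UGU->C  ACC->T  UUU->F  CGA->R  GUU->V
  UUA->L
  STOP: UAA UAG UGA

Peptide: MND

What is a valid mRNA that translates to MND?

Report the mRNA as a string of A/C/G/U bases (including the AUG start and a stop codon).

residue 1: M -> AUG (start codon)
residue 2: N codons sorted = AAC,AAU -> pick last = AAU
residue 3: D codons sorted = GAC,GAU -> pick last = GAU
terminator: stop codons sorted = UAA,UAG,UGA -> pick last = UGA

Answer: mRNA: AUGAAUGAUUGA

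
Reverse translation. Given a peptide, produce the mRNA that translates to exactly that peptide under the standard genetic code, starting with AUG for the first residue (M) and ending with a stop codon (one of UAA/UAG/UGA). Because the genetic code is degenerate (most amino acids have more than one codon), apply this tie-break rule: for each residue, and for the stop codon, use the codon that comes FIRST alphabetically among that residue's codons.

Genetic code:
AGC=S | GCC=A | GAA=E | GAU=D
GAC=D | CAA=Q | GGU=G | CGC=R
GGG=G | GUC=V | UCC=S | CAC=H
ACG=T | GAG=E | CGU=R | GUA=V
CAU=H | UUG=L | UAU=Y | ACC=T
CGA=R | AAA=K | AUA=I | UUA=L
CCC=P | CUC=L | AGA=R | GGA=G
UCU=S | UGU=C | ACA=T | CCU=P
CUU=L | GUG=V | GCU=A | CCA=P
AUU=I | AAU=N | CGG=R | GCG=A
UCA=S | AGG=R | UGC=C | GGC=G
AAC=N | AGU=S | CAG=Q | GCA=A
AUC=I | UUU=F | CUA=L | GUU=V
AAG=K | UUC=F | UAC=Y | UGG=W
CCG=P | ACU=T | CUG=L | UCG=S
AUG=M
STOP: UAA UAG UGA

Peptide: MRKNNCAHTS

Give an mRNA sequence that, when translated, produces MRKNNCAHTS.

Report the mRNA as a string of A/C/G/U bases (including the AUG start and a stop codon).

residue 1: M -> AUG (start codon)
residue 2: R codons sorted = AGA,AGG,CGA,CGC,CGG,CGU -> pick first = AGA
residue 3: K codons sorted = AAA,AAG -> pick first = AAA
residue 4: N codons sorted = AAC,AAU -> pick first = AAC
residue 5: N codons sorted = AAC,AAU -> pick first = AAC
residue 6: C codons sorted = UGC,UGU -> pick first = UGC
residue 7: A codons sorted = GCA,GCC,GCG,GCU -> pick first = GCA
residue 8: H codons sorted = CAC,CAU -> pick first = CAC
residue 9: T codons sorted = ACA,ACC,ACG,ACU -> pick first = ACA
residue 10: S codons sorted = AGC,AGU,UCA,UCC,UCG,UCU -> pick first = AGC
terminator: stop codons sorted = UAA,UAG,UGA -> pick first = UAA

Answer: mRNA: AUGAGAAAAAACAACUGCGCACACACAAGCUAA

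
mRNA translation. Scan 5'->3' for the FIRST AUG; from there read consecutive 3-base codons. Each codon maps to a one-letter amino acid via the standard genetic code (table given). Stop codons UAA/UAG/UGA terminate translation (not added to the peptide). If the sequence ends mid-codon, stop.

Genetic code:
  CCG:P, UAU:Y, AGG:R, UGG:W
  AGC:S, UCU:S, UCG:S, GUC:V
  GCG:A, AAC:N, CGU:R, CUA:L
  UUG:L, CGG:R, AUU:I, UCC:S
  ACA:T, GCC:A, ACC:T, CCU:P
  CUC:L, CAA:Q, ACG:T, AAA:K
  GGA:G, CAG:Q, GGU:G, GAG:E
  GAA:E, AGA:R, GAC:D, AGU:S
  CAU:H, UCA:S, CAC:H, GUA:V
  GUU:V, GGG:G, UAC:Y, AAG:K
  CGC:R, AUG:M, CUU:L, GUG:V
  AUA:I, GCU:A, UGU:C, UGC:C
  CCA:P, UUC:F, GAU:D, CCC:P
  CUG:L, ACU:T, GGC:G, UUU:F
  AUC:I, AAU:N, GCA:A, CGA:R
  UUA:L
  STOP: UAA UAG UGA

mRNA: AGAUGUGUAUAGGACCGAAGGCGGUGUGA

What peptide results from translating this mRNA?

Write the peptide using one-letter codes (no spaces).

Answer: MCIGPKAV

Derivation:
start AUG at pos 2
pos 2: AUG -> M; peptide=M
pos 5: UGU -> C; peptide=MC
pos 8: AUA -> I; peptide=MCI
pos 11: GGA -> G; peptide=MCIG
pos 14: CCG -> P; peptide=MCIGP
pos 17: AAG -> K; peptide=MCIGPK
pos 20: GCG -> A; peptide=MCIGPKA
pos 23: GUG -> V; peptide=MCIGPKAV
pos 26: UGA -> STOP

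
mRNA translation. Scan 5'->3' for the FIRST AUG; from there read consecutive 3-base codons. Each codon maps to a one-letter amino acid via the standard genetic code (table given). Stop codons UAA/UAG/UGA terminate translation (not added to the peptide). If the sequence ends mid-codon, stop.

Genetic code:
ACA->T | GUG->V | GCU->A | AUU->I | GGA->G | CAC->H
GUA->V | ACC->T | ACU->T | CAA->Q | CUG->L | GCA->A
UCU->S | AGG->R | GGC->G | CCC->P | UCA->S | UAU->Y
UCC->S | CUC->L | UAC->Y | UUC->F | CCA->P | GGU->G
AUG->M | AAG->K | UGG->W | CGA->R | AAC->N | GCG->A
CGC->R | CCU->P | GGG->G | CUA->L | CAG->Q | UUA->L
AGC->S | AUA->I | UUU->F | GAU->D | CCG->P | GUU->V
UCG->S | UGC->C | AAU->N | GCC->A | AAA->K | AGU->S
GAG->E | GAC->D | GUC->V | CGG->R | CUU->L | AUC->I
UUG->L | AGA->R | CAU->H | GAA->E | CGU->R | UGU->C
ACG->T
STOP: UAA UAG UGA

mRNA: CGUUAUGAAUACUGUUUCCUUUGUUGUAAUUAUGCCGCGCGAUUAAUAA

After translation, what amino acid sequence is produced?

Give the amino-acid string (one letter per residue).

Answer: MNTVSFVVIMPRD

Derivation:
start AUG at pos 4
pos 4: AUG -> M; peptide=M
pos 7: AAU -> N; peptide=MN
pos 10: ACU -> T; peptide=MNT
pos 13: GUU -> V; peptide=MNTV
pos 16: UCC -> S; peptide=MNTVS
pos 19: UUU -> F; peptide=MNTVSF
pos 22: GUU -> V; peptide=MNTVSFV
pos 25: GUA -> V; peptide=MNTVSFVV
pos 28: AUU -> I; peptide=MNTVSFVVI
pos 31: AUG -> M; peptide=MNTVSFVVIM
pos 34: CCG -> P; peptide=MNTVSFVVIMP
pos 37: CGC -> R; peptide=MNTVSFVVIMPR
pos 40: GAU -> D; peptide=MNTVSFVVIMPRD
pos 43: UAA -> STOP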